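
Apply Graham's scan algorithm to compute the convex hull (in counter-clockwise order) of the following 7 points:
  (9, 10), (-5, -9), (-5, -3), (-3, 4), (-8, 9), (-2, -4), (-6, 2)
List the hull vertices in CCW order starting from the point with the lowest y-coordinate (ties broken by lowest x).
Hull (CCW) = [(-5, -9), (9, 10), (-8, 9)]

Graham scan procedure:
  1. Find the pivot p₀ = point with lowest y (tie → lowest x): (-5, -9).
  2. Sort the remaining points by polar angle around p₀.
  3. Walk through sorted points, maintaining a stack; pop the top while the last three entries make a non-left turn (cross product ≤ 0).
  4. Final stack is the convex hull in CCW order: (-5, -9), (9, 10), (-8, 9).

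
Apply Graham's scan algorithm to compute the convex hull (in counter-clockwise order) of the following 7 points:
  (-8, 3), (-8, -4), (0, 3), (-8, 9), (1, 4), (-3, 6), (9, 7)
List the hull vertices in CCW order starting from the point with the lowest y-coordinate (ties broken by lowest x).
Hull (CCW) = [(-8, -4), (9, 7), (-8, 9)]

Graham scan procedure:
  1. Find the pivot p₀ = point with lowest y (tie → lowest x): (-8, -4).
  2. Sort the remaining points by polar angle around p₀.
  3. Walk through sorted points, maintaining a stack; pop the top while the last three entries make a non-left turn (cross product ≤ 0).
  4. Final stack is the convex hull in CCW order: (-8, -4), (9, 7), (-8, 9).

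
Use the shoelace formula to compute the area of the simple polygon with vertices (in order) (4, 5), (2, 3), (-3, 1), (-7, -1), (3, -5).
Area = 48

Shoelace formula: Area = (1/2) |Σ_i (x_i · y_{i+1} − x_{i+1} · y_i)| (indices mod n). Compute each cross term:
  (4)(3) − (2)(5) = 2
  (2)(1) − (-3)(3) = 11
  (-3)(-1) − (-7)(1) = 10
  (-7)(-5) − (3)(-1) = 38
  (3)(5) − (4)(-5) = 35
Sum = 96, so (signed) Area = 96/2 = 48, |Area| = 48.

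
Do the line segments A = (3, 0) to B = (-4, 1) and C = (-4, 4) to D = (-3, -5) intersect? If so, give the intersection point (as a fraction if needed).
Yes; intersection at (-227/62, 59/62) (t = 59/62 on AB, s = 21/62 on CD)

Parametrize AB as A + t(B − A) = (3 + -7 t, 0 + 1 t) and CD as C + s(D − C) = (-4 + 1 s, 4 + -9 s). Solve the linear system for (t, s). Determinant = -62 ≠ 0, so a unique intersection of the containing lines exists. Solution: t = 59/62, s = 21/62 — both in [0, 1], so the segments cross. Intersection point: (-227/62, 59/62).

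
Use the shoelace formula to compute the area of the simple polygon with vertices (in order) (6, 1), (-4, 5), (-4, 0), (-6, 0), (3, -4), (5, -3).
Area = 56

Shoelace formula: Area = (1/2) |Σ_i (x_i · y_{i+1} − x_{i+1} · y_i)| (indices mod n). Compute each cross term:
  (6)(5) − (-4)(1) = 34
  (-4)(0) − (-4)(5) = 20
  (-4)(0) − (-6)(0) = 0
  (-6)(-4) − (3)(0) = 24
  (3)(-3) − (5)(-4) = 11
  (5)(1) − (6)(-3) = 23
Sum = 112, so (signed) Area = 112/2 = 56, |Area| = 56.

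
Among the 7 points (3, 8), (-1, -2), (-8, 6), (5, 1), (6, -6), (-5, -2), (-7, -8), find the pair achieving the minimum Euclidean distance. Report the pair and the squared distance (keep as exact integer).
Pair = ((-1, -2), (-5, -2)); squared distance = 16

Compute all C(7, 2) = 21 pairwise squared distances (x_i − x_j)² + (y_i − y_j)². The minimum is 16, attained by the pair ((-1, -2), (-5, -2)).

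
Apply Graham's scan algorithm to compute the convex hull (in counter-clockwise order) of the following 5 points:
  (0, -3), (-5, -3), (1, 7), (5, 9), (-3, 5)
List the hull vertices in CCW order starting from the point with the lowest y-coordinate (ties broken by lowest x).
Hull (CCW) = [(-5, -3), (0, -3), (5, 9), (-3, 5)]

Graham scan procedure:
  1. Find the pivot p₀ = point with lowest y (tie → lowest x): (-5, -3).
  2. Sort the remaining points by polar angle around p₀.
  3. Walk through sorted points, maintaining a stack; pop the top while the last three entries make a non-left turn (cross product ≤ 0).
  4. Final stack is the convex hull in CCW order: (-5, -3), (0, -3), (5, 9), (-3, 5).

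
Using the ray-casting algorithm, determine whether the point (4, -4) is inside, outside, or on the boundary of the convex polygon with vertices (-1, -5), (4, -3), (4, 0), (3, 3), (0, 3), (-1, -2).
The point (4, -4) lies strictly outside the polygon

Cast a horizontal ray to the right from the query point and count how many polygon edges it crosses (each edge strictly once or zero times, handled with the usual half-open convention). 
Parity of crossings → even ⇒ outside.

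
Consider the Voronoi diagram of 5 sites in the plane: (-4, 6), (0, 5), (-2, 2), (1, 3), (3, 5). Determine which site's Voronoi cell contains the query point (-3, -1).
Nearest site = (-2, 2)

The Voronoi cell of site s contains exactly those query points closer to s than to any other site. Compute squared distances from q = (-3, -1) to each site:
  (-2 − -3)² + (2 − -1)² = 10
  (1 − -3)² + (3 − -1)² = 32
  (0 − -3)² + (5 − -1)² = 45
  (-4 − -3)² + (6 − -1)² = 50
  (3 − -3)² + (5 − -1)² = 72
Minimum is attained by (-2, 2), so q lies in its Voronoi cell.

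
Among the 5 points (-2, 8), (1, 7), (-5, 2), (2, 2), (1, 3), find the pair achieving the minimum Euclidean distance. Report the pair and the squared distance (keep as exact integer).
Pair = ((2, 2), (1, 3)); squared distance = 2

Compute all C(5, 2) = 10 pairwise squared distances (x_i − x_j)² + (y_i − y_j)². The minimum is 2, attained by the pair ((2, 2), (1, 3)).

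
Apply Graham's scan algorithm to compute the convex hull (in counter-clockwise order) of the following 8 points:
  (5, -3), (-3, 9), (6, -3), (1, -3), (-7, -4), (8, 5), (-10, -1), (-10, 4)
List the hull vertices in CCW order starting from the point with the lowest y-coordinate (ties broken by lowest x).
Hull (CCW) = [(-7, -4), (6, -3), (8, 5), (-3, 9), (-10, 4), (-10, -1)]

Graham scan procedure:
  1. Find the pivot p₀ = point with lowest y (tie → lowest x): (-7, -4).
  2. Sort the remaining points by polar angle around p₀.
  3. Walk through sorted points, maintaining a stack; pop the top while the last three entries make a non-left turn (cross product ≤ 0).
  4. Final stack is the convex hull in CCW order: (-7, -4), (6, -3), (8, 5), (-3, 9), (-10, 4), (-10, -1).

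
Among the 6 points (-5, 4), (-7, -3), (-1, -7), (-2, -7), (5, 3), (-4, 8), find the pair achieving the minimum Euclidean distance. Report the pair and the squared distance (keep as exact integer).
Pair = ((-1, -7), (-2, -7)); squared distance = 1

Compute all C(6, 2) = 15 pairwise squared distances (x_i − x_j)² + (y_i − y_j)². The minimum is 1, attained by the pair ((-1, -7), (-2, -7)).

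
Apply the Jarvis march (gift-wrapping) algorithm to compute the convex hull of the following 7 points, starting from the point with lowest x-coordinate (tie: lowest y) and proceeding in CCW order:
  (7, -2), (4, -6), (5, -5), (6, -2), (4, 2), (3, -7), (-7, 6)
Hull (CCW) = [(-7, 6), (3, -7), (5, -5), (7, -2), (4, 2)]

Jarvis march: at each step, from the current hull vertex p, select the next vertex q as the point such that every other point lies strictly to the left of (or on) the directed line p → q. (Equivalently: for every other point r, the cross product (q − p) × (r − p) ≥ 0.)
Starting point (lowest x, tie lowest y): (-7, 6). Wrap until returning to start. Resulting hull: (-7, 6), (3, -7), (5, -5), (7, -2), (4, 2).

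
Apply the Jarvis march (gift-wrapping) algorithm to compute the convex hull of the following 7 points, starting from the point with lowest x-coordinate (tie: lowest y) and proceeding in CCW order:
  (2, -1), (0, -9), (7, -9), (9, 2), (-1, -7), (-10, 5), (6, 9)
Hull (CCW) = [(-10, 5), (0, -9), (7, -9), (9, 2), (6, 9)]

Jarvis march: at each step, from the current hull vertex p, select the next vertex q as the point such that every other point lies strictly to the left of (or on) the directed line p → q. (Equivalently: for every other point r, the cross product (q − p) × (r − p) ≥ 0.)
Starting point (lowest x, tie lowest y): (-10, 5). Wrap until returning to start. Resulting hull: (-10, 5), (0, -9), (7, -9), (9, 2), (6, 9).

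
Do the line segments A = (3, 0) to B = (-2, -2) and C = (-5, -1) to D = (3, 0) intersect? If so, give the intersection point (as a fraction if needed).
Yes; intersection at (3, 0) (t = 0 on AB, s = 1 on CD)

Parametrize AB as A + t(B − A) = (3 + -5 t, 0 + -2 t) and CD as C + s(D − C) = (-5 + 8 s, -1 + 1 s). Solve the linear system for (t, s). Determinant = -11 ≠ 0, so a unique intersection of the containing lines exists. Solution: t = 0, s = 1 — both in [0, 1], so the segments cross. Intersection point: (3, 0).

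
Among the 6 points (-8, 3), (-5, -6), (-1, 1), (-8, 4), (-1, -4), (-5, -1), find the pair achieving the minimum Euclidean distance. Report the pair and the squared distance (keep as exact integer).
Pair = ((-8, 3), (-8, 4)); squared distance = 1

Compute all C(6, 2) = 15 pairwise squared distances (x_i − x_j)² + (y_i − y_j)². The minimum is 1, attained by the pair ((-8, 3), (-8, 4)).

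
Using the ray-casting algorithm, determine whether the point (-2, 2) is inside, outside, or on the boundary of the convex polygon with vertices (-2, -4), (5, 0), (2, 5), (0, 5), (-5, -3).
The point (-2, 2) lies strictly outside the polygon

Cast a horizontal ray to the right from the query point and count how many polygon edges it crosses (each edge strictly once or zero times, handled with the usual half-open convention). 
Parity of crossings → even ⇒ outside.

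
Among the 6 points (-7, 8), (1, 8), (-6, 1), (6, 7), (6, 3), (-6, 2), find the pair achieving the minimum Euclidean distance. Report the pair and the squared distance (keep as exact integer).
Pair = ((-6, 1), (-6, 2)); squared distance = 1

Compute all C(6, 2) = 15 pairwise squared distances (x_i − x_j)² + (y_i − y_j)². The minimum is 1, attained by the pair ((-6, 1), (-6, 2)).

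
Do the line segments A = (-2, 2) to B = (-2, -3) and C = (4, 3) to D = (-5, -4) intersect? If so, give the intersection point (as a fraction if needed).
Yes; intersection at (-2, -5/3) (t = 11/15 on AB, s = 2/3 on CD)

Parametrize AB as A + t(B − A) = (-2 + 0 t, 2 + -5 t) and CD as C + s(D − C) = (4 + -9 s, 3 + -7 s). Solve the linear system for (t, s). Determinant = 45 ≠ 0, so a unique intersection of the containing lines exists. Solution: t = 11/15, s = 2/3 — both in [0, 1], so the segments cross. Intersection point: (-2, -5/3).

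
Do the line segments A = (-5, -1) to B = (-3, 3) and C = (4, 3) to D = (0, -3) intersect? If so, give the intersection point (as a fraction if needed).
No (intersection of containing lines falls outside at least one segment)

Parametrize and solve: t = -19/2, s = 7. At least one of these is outside [0, 1], so the segments do not intersect.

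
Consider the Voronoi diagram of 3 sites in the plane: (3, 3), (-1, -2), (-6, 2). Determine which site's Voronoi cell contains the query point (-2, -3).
Nearest site = (-1, -2)

The Voronoi cell of site s contains exactly those query points closer to s than to any other site. Compute squared distances from q = (-2, -3) to each site:
  (-1 − -2)² + (-2 − -3)² = 2
  (-6 − -2)² + (2 − -3)² = 41
  (3 − -2)² + (3 − -3)² = 61
Minimum is attained by (-1, -2), so q lies in its Voronoi cell.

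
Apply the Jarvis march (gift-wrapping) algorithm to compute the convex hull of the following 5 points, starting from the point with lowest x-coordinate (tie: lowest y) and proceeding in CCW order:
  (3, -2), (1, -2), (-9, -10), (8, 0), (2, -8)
Hull (CCW) = [(-9, -10), (2, -8), (8, 0), (1, -2)]

Jarvis march: at each step, from the current hull vertex p, select the next vertex q as the point such that every other point lies strictly to the left of (or on) the directed line p → q. (Equivalently: for every other point r, the cross product (q − p) × (r − p) ≥ 0.)
Starting point (lowest x, tie lowest y): (-9, -10). Wrap until returning to start. Resulting hull: (-9, -10), (2, -8), (8, 0), (1, -2).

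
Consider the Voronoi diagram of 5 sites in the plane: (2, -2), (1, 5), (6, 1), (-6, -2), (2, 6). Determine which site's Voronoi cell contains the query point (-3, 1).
Nearest site = (-6, -2)

The Voronoi cell of site s contains exactly those query points closer to s than to any other site. Compute squared distances from q = (-3, 1) to each site:
  (-6 − -3)² + (-2 − 1)² = 18
  (1 − -3)² + (5 − 1)² = 32
  (2 − -3)² + (-2 − 1)² = 34
  (2 − -3)² + (6 − 1)² = 50
  (6 − -3)² + (1 − 1)² = 81
Minimum is attained by (-6, -2), so q lies in its Voronoi cell.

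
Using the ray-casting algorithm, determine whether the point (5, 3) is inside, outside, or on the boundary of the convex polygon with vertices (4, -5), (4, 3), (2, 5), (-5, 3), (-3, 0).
The point (5, 3) lies strictly outside the polygon

Cast a horizontal ray to the right from the query point and count how many polygon edges it crosses (each edge strictly once or zero times, handled with the usual half-open convention). 
Parity of crossings → even ⇒ outside.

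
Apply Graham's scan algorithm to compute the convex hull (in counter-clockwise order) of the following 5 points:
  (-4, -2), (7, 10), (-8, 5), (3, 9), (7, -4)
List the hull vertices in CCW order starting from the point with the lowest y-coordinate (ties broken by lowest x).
Hull (CCW) = [(7, -4), (7, 10), (3, 9), (-8, 5), (-4, -2)]

Graham scan procedure:
  1. Find the pivot p₀ = point with lowest y (tie → lowest x): (7, -4).
  2. Sort the remaining points by polar angle around p₀.
  3. Walk through sorted points, maintaining a stack; pop the top while the last three entries make a non-left turn (cross product ≤ 0).
  4. Final stack is the convex hull in CCW order: (7, -4), (7, 10), (3, 9), (-8, 5), (-4, -2).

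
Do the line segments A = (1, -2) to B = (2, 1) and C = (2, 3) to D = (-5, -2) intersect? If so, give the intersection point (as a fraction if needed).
No (intersection of containing lines falls outside at least one segment)

Parametrize and solve: t = 15/8, s = -1/8. At least one of these is outside [0, 1], so the segments do not intersect.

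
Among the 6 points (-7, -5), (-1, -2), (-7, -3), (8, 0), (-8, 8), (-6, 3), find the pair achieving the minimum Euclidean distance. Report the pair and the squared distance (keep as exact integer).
Pair = ((-7, -5), (-7, -3)); squared distance = 4

Compute all C(6, 2) = 15 pairwise squared distances (x_i − x_j)² + (y_i − y_j)². The minimum is 4, attained by the pair ((-7, -5), (-7, -3)).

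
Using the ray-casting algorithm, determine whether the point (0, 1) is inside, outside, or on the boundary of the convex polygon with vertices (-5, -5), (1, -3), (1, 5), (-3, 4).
The point (0, 1) lies strictly inside the polygon

Cast a horizontal ray to the right from the query point and count how many polygon edges it crosses (each edge strictly once or zero times, handled with the usual half-open convention). 
Parity of crossings → odd ⇒ inside.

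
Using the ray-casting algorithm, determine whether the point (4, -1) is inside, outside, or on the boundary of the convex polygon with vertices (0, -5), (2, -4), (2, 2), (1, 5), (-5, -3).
The point (4, -1) lies strictly outside the polygon

Cast a horizontal ray to the right from the query point and count how many polygon edges it crosses (each edge strictly once or zero times, handled with the usual half-open convention). 
Parity of crossings → even ⇒ outside.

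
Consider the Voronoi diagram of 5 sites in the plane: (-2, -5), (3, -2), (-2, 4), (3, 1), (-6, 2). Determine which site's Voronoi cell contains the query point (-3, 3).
Nearest site = (-2, 4)

The Voronoi cell of site s contains exactly those query points closer to s than to any other site. Compute squared distances from q = (-3, 3) to each site:
  (-2 − -3)² + (4 − 3)² = 2
  (-6 − -3)² + (2 − 3)² = 10
  (3 − -3)² + (1 − 3)² = 40
  (3 − -3)² + (-2 − 3)² = 61
  (-2 − -3)² + (-5 − 3)² = 65
Minimum is attained by (-2, 4), so q lies in its Voronoi cell.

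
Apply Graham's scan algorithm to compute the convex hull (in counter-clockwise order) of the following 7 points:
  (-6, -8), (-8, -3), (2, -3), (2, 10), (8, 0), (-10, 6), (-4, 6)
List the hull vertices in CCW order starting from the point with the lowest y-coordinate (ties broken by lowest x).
Hull (CCW) = [(-6, -8), (8, 0), (2, 10), (-10, 6), (-8, -3)]

Graham scan procedure:
  1. Find the pivot p₀ = point with lowest y (tie → lowest x): (-6, -8).
  2. Sort the remaining points by polar angle around p₀.
  3. Walk through sorted points, maintaining a stack; pop the top while the last three entries make a non-left turn (cross product ≤ 0).
  4. Final stack is the convex hull in CCW order: (-6, -8), (8, 0), (2, 10), (-10, 6), (-8, -3).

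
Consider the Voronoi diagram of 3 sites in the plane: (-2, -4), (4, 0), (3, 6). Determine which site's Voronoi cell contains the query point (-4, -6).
Nearest site = (-2, -4)

The Voronoi cell of site s contains exactly those query points closer to s than to any other site. Compute squared distances from q = (-4, -6) to each site:
  (-2 − -4)² + (-4 − -6)² = 8
  (4 − -4)² + (0 − -6)² = 100
  (3 − -4)² + (6 − -6)² = 193
Minimum is attained by (-2, -4), so q lies in its Voronoi cell.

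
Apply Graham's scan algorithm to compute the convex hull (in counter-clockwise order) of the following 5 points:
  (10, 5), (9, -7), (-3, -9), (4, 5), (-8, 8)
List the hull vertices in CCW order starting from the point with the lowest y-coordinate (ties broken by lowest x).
Hull (CCW) = [(-3, -9), (9, -7), (10, 5), (-8, 8)]

Graham scan procedure:
  1. Find the pivot p₀ = point with lowest y (tie → lowest x): (-3, -9).
  2. Sort the remaining points by polar angle around p₀.
  3. Walk through sorted points, maintaining a stack; pop the top while the last three entries make a non-left turn (cross product ≤ 0).
  4. Final stack is the convex hull in CCW order: (-3, -9), (9, -7), (10, 5), (-8, 8).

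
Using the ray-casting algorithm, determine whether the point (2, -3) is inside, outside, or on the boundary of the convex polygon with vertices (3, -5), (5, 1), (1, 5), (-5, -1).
The point (2, -3) lies strictly inside the polygon

Cast a horizontal ray to the right from the query point and count how many polygon edges it crosses (each edge strictly once or zero times, handled with the usual half-open convention). 
Parity of crossings → odd ⇒ inside.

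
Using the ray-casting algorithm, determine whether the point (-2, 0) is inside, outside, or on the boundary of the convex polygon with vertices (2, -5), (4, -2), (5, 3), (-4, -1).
The point (-2, 0) lies strictly outside the polygon

Cast a horizontal ray to the right from the query point and count how many polygon edges it crosses (each edge strictly once or zero times, handled with the usual half-open convention). 
Parity of crossings → even ⇒ outside.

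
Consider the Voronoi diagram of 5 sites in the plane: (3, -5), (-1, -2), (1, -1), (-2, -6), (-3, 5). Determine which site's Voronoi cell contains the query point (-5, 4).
Nearest site = (-3, 5)

The Voronoi cell of site s contains exactly those query points closer to s than to any other site. Compute squared distances from q = (-5, 4) to each site:
  (-3 − -5)² + (5 − 4)² = 5
  (-1 − -5)² + (-2 − 4)² = 52
  (1 − -5)² + (-1 − 4)² = 61
  (-2 − -5)² + (-6 − 4)² = 109
  (3 − -5)² + (-5 − 4)² = 145
Minimum is attained by (-3, 5), so q lies in its Voronoi cell.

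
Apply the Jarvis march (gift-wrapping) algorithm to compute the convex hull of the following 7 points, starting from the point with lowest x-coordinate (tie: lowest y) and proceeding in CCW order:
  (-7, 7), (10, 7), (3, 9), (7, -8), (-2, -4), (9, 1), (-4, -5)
Hull (CCW) = [(-7, 7), (-4, -5), (7, -8), (9, 1), (10, 7), (3, 9)]

Jarvis march: at each step, from the current hull vertex p, select the next vertex q as the point such that every other point lies strictly to the left of (or on) the directed line p → q. (Equivalently: for every other point r, the cross product (q − p) × (r − p) ≥ 0.)
Starting point (lowest x, tie lowest y): (-7, 7). Wrap until returning to start. Resulting hull: (-7, 7), (-4, -5), (7, -8), (9, 1), (10, 7), (3, 9).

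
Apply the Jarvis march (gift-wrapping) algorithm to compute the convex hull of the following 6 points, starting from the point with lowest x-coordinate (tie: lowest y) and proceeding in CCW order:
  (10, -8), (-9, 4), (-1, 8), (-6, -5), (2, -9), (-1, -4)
Hull (CCW) = [(-9, 4), (-6, -5), (2, -9), (10, -8), (-1, 8)]

Jarvis march: at each step, from the current hull vertex p, select the next vertex q as the point such that every other point lies strictly to the left of (or on) the directed line p → q. (Equivalently: for every other point r, the cross product (q − p) × (r − p) ≥ 0.)
Starting point (lowest x, tie lowest y): (-9, 4). Wrap until returning to start. Resulting hull: (-9, 4), (-6, -5), (2, -9), (10, -8), (-1, 8).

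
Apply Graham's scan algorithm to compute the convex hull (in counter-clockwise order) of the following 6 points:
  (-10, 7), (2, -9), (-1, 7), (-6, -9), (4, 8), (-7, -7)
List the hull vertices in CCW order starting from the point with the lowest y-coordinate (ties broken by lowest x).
Hull (CCW) = [(-6, -9), (2, -9), (4, 8), (-10, 7), (-7, -7)]

Graham scan procedure:
  1. Find the pivot p₀ = point with lowest y (tie → lowest x): (-6, -9).
  2. Sort the remaining points by polar angle around p₀.
  3. Walk through sorted points, maintaining a stack; pop the top while the last three entries make a non-left turn (cross product ≤ 0).
  4. Final stack is the convex hull in CCW order: (-6, -9), (2, -9), (4, 8), (-10, 7), (-7, -7).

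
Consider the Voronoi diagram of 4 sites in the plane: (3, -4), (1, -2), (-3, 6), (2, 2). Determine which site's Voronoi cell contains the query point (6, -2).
Nearest site = (3, -4)

The Voronoi cell of site s contains exactly those query points closer to s than to any other site. Compute squared distances from q = (6, -2) to each site:
  (3 − 6)² + (-4 − -2)² = 13
  (1 − 6)² + (-2 − -2)² = 25
  (2 − 6)² + (2 − -2)² = 32
  (-3 − 6)² + (6 − -2)² = 145
Minimum is attained by (3, -4), so q lies in its Voronoi cell.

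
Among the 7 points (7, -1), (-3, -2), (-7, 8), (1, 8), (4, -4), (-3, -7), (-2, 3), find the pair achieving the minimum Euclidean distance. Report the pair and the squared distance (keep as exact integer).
Pair = ((7, -1), (4, -4)); squared distance = 18

Compute all C(7, 2) = 21 pairwise squared distances (x_i − x_j)² + (y_i − y_j)². The minimum is 18, attained by the pair ((7, -1), (4, -4)).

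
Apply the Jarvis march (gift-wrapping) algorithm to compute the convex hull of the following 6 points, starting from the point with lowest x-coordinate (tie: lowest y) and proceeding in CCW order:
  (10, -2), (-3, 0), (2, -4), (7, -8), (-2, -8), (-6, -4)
Hull (CCW) = [(-6, -4), (-2, -8), (7, -8), (10, -2), (-3, 0)]

Jarvis march: at each step, from the current hull vertex p, select the next vertex q as the point such that every other point lies strictly to the left of (or on) the directed line p → q. (Equivalently: for every other point r, the cross product (q − p) × (r − p) ≥ 0.)
Starting point (lowest x, tie lowest y): (-6, -4). Wrap until returning to start. Resulting hull: (-6, -4), (-2, -8), (7, -8), (10, -2), (-3, 0).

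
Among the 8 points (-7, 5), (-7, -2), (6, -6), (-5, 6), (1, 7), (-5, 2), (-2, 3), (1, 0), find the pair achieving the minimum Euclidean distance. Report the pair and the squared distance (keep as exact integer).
Pair = ((-7, 5), (-5, 6)); squared distance = 5

Compute all C(8, 2) = 28 pairwise squared distances (x_i − x_j)² + (y_i − y_j)². The minimum is 5, attained by the pair ((-7, 5), (-5, 6)).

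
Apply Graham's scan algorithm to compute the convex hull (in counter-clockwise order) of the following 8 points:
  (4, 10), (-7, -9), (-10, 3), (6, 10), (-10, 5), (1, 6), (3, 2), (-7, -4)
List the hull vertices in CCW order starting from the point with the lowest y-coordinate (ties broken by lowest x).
Hull (CCW) = [(-7, -9), (3, 2), (6, 10), (4, 10), (-10, 5), (-10, 3)]

Graham scan procedure:
  1. Find the pivot p₀ = point with lowest y (tie → lowest x): (-7, -9).
  2. Sort the remaining points by polar angle around p₀.
  3. Walk through sorted points, maintaining a stack; pop the top while the last three entries make a non-left turn (cross product ≤ 0).
  4. Final stack is the convex hull in CCW order: (-7, -9), (3, 2), (6, 10), (4, 10), (-10, 5), (-10, 3).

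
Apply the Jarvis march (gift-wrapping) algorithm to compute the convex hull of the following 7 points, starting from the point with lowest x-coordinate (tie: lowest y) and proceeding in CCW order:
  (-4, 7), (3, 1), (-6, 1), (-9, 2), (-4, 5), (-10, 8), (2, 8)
Hull (CCW) = [(-10, 8), (-9, 2), (-6, 1), (3, 1), (2, 8)]

Jarvis march: at each step, from the current hull vertex p, select the next vertex q as the point such that every other point lies strictly to the left of (or on) the directed line p → q. (Equivalently: for every other point r, the cross product (q − p) × (r − p) ≥ 0.)
Starting point (lowest x, tie lowest y): (-10, 8). Wrap until returning to start. Resulting hull: (-10, 8), (-9, 2), (-6, 1), (3, 1), (2, 8).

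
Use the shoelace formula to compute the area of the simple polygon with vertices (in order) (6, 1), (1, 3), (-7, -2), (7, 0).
Area = 57/2

Shoelace formula: Area = (1/2) |Σ_i (x_i · y_{i+1} − x_{i+1} · y_i)| (indices mod n). Compute each cross term:
  (6)(3) − (1)(1) = 17
  (1)(-2) − (-7)(3) = 19
  (-7)(0) − (7)(-2) = 14
  (7)(1) − (6)(0) = 7
Sum = 57, so (signed) Area = 57/2 = 57/2, |Area| = 57/2.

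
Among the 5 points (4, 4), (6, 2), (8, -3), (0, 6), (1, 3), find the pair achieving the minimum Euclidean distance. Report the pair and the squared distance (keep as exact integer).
Pair = ((4, 4), (6, 2)); squared distance = 8

Compute all C(5, 2) = 10 pairwise squared distances (x_i − x_j)² + (y_i − y_j)². The minimum is 8, attained by the pair ((4, 4), (6, 2)).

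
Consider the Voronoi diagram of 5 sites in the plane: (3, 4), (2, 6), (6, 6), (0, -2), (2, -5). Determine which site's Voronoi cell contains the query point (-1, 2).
Nearest site = (0, -2)

The Voronoi cell of site s contains exactly those query points closer to s than to any other site. Compute squared distances from q = (-1, 2) to each site:
  (0 − -1)² + (-2 − 2)² = 17
  (3 − -1)² + (4 − 2)² = 20
  (2 − -1)² + (6 − 2)² = 25
  (2 − -1)² + (-5 − 2)² = 58
  (6 − -1)² + (6 − 2)² = 65
Minimum is attained by (0, -2), so q lies in its Voronoi cell.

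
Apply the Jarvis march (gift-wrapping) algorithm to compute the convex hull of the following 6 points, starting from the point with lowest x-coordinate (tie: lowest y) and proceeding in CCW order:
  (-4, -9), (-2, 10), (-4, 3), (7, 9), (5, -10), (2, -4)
Hull (CCW) = [(-4, -9), (5, -10), (7, 9), (-2, 10), (-4, 3)]

Jarvis march: at each step, from the current hull vertex p, select the next vertex q as the point such that every other point lies strictly to the left of (or on) the directed line p → q. (Equivalently: for every other point r, the cross product (q − p) × (r − p) ≥ 0.)
Starting point (lowest x, tie lowest y): (-4, -9). Wrap until returning to start. Resulting hull: (-4, -9), (5, -10), (7, 9), (-2, 10), (-4, 3).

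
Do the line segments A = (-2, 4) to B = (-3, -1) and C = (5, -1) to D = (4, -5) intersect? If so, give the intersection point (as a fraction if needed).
No (intersection of containing lines falls outside at least one segment)

Parametrize and solve: t = 33, s = 40. At least one of these is outside [0, 1], so the segments do not intersect.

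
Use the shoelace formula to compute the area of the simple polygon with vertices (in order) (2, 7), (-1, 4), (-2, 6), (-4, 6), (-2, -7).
Area = 69/2

Shoelace formula: Area = (1/2) |Σ_i (x_i · y_{i+1} − x_{i+1} · y_i)| (indices mod n). Compute each cross term:
  (2)(4) − (-1)(7) = 15
  (-1)(6) − (-2)(4) = 2
  (-2)(6) − (-4)(6) = 12
  (-4)(-7) − (-2)(6) = 40
  (-2)(7) − (2)(-7) = 0
Sum = 69, so (signed) Area = 69/2 = 69/2, |Area| = 69/2.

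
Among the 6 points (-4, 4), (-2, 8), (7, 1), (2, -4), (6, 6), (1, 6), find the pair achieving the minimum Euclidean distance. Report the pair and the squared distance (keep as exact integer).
Pair = ((-2, 8), (1, 6)); squared distance = 13

Compute all C(6, 2) = 15 pairwise squared distances (x_i − x_j)² + (y_i − y_j)². The minimum is 13, attained by the pair ((-2, 8), (1, 6)).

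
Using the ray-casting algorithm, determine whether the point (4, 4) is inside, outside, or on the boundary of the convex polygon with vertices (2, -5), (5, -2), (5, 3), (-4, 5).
The point (4, 4) lies strictly outside the polygon

Cast a horizontal ray to the right from the query point and count how many polygon edges it crosses (each edge strictly once or zero times, handled with the usual half-open convention). 
Parity of crossings → even ⇒ outside.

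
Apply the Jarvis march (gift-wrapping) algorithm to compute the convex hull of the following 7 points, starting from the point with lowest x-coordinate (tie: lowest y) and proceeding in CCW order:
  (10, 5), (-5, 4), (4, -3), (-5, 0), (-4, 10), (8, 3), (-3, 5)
Hull (CCW) = [(-5, 0), (4, -3), (10, 5), (-4, 10), (-5, 4)]

Jarvis march: at each step, from the current hull vertex p, select the next vertex q as the point such that every other point lies strictly to the left of (or on) the directed line p → q. (Equivalently: for every other point r, the cross product (q − p) × (r − p) ≥ 0.)
Starting point (lowest x, tie lowest y): (-5, 0). Wrap until returning to start. Resulting hull: (-5, 0), (4, -3), (10, 5), (-4, 10), (-5, 4).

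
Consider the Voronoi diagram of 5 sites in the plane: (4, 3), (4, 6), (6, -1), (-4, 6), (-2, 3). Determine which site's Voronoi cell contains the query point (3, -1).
Nearest site = (6, -1)

The Voronoi cell of site s contains exactly those query points closer to s than to any other site. Compute squared distances from q = (3, -1) to each site:
  (6 − 3)² + (-1 − -1)² = 9
  (4 − 3)² + (3 − -1)² = 17
  (-2 − 3)² + (3 − -1)² = 41
  (4 − 3)² + (6 − -1)² = 50
  (-4 − 3)² + (6 − -1)² = 98
Minimum is attained by (6, -1), so q lies in its Voronoi cell.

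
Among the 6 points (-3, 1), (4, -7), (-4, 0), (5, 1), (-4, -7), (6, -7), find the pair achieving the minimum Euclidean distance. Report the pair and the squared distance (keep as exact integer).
Pair = ((-3, 1), (-4, 0)); squared distance = 2

Compute all C(6, 2) = 15 pairwise squared distances (x_i − x_j)² + (y_i − y_j)². The minimum is 2, attained by the pair ((-3, 1), (-4, 0)).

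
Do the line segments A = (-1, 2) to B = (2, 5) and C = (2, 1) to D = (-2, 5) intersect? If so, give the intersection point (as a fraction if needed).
Yes; intersection at (0, 3) (t = 1/3 on AB, s = 1/2 on CD)

Parametrize AB as A + t(B − A) = (-1 + 3 t, 2 + 3 t) and CD as C + s(D − C) = (2 + -4 s, 1 + 4 s). Solve the linear system for (t, s). Determinant = -24 ≠ 0, so a unique intersection of the containing lines exists. Solution: t = 1/3, s = 1/2 — both in [0, 1], so the segments cross. Intersection point: (0, 3).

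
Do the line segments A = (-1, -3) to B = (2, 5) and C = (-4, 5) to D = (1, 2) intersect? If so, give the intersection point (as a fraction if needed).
Yes; intersection at (44/49, 101/49) (t = 31/49 on AB, s = 48/49 on CD)

Parametrize AB as A + t(B − A) = (-1 + 3 t, -3 + 8 t) and CD as C + s(D − C) = (-4 + 5 s, 5 + -3 s). Solve the linear system for (t, s). Determinant = 49 ≠ 0, so a unique intersection of the containing lines exists. Solution: t = 31/49, s = 48/49 — both in [0, 1], so the segments cross. Intersection point: (44/49, 101/49).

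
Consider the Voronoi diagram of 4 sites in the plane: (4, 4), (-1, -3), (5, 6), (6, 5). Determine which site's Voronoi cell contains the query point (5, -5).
Nearest site = (-1, -3)

The Voronoi cell of site s contains exactly those query points closer to s than to any other site. Compute squared distances from q = (5, -5) to each site:
  (-1 − 5)² + (-3 − -5)² = 40
  (4 − 5)² + (4 − -5)² = 82
  (6 − 5)² + (5 − -5)² = 101
  (5 − 5)² + (6 − -5)² = 121
Minimum is attained by (-1, -3), so q lies in its Voronoi cell.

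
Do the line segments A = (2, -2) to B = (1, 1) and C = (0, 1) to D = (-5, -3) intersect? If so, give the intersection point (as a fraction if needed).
No (intersection of containing lines falls outside at least one segment)

Parametrize and solve: t = 23/19, s = -3/19. At least one of these is outside [0, 1], so the segments do not intersect.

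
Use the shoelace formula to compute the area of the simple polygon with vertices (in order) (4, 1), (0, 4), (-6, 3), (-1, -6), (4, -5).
Area = 66

Shoelace formula: Area = (1/2) |Σ_i (x_i · y_{i+1} − x_{i+1} · y_i)| (indices mod n). Compute each cross term:
  (4)(4) − (0)(1) = 16
  (0)(3) − (-6)(4) = 24
  (-6)(-6) − (-1)(3) = 39
  (-1)(-5) − (4)(-6) = 29
  (4)(1) − (4)(-5) = 24
Sum = 132, so (signed) Area = 132/2 = 66, |Area| = 66.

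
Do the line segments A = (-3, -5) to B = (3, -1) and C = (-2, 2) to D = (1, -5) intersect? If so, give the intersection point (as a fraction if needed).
Yes; intersection at (1/9, -79/27) (t = 14/27 on AB, s = 19/27 on CD)

Parametrize AB as A + t(B − A) = (-3 + 6 t, -5 + 4 t) and CD as C + s(D − C) = (-2 + 3 s, 2 + -7 s). Solve the linear system for (t, s). Determinant = 54 ≠ 0, so a unique intersection of the containing lines exists. Solution: t = 14/27, s = 19/27 — both in [0, 1], so the segments cross. Intersection point: (1/9, -79/27).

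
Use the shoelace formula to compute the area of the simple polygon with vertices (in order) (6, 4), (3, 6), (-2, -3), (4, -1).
Area = 63/2

Shoelace formula: Area = (1/2) |Σ_i (x_i · y_{i+1} − x_{i+1} · y_i)| (indices mod n). Compute each cross term:
  (6)(6) − (3)(4) = 24
  (3)(-3) − (-2)(6) = 3
  (-2)(-1) − (4)(-3) = 14
  (4)(4) − (6)(-1) = 22
Sum = 63, so (signed) Area = 63/2 = 63/2, |Area| = 63/2.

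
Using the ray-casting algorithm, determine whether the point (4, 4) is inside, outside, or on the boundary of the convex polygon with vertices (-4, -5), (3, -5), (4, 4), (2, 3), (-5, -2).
The point (4, 4) lies on the polygon boundary

Boundary check: the query satisfies the collinearity and bounding-box conditions for some polygon edge, so it lies exactly on the boundary.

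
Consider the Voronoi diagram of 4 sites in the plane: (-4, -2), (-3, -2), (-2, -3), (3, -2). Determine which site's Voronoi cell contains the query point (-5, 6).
Nearest site = (-4, -2)

The Voronoi cell of site s contains exactly those query points closer to s than to any other site. Compute squared distances from q = (-5, 6) to each site:
  (-4 − -5)² + (-2 − 6)² = 65
  (-3 − -5)² + (-2 − 6)² = 68
  (-2 − -5)² + (-3 − 6)² = 90
  (3 − -5)² + (-2 − 6)² = 128
Minimum is attained by (-4, -2), so q lies in its Voronoi cell.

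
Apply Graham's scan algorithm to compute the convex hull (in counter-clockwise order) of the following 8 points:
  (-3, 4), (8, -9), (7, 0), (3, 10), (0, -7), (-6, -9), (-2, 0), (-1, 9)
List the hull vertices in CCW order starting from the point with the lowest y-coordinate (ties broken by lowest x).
Hull (CCW) = [(-6, -9), (8, -9), (7, 0), (3, 10), (-1, 9), (-3, 4)]

Graham scan procedure:
  1. Find the pivot p₀ = point with lowest y (tie → lowest x): (-6, -9).
  2. Sort the remaining points by polar angle around p₀.
  3. Walk through sorted points, maintaining a stack; pop the top while the last three entries make a non-left turn (cross product ≤ 0).
  4. Final stack is the convex hull in CCW order: (-6, -9), (8, -9), (7, 0), (3, 10), (-1, 9), (-3, 4).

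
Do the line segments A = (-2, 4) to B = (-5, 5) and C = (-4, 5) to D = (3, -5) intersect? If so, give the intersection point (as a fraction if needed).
Yes; intersection at (-85/23, 105/23) (t = 13/23 on AB, s = 1/23 on CD)

Parametrize AB as A + t(B − A) = (-2 + -3 t, 4 + 1 t) and CD as C + s(D − C) = (-4 + 7 s, 5 + -10 s). Solve the linear system for (t, s). Determinant = -23 ≠ 0, so a unique intersection of the containing lines exists. Solution: t = 13/23, s = 1/23 — both in [0, 1], so the segments cross. Intersection point: (-85/23, 105/23).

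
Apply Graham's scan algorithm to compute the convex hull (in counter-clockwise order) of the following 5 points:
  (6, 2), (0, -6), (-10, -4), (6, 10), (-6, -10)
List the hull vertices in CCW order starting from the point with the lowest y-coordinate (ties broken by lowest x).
Hull (CCW) = [(-6, -10), (0, -6), (6, 2), (6, 10), (-10, -4)]

Graham scan procedure:
  1. Find the pivot p₀ = point with lowest y (tie → lowest x): (-6, -10).
  2. Sort the remaining points by polar angle around p₀.
  3. Walk through sorted points, maintaining a stack; pop the top while the last three entries make a non-left turn (cross product ≤ 0).
  4. Final stack is the convex hull in CCW order: (-6, -10), (0, -6), (6, 2), (6, 10), (-10, -4).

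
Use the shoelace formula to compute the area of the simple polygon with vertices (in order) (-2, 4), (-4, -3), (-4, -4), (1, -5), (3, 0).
Area = 77/2

Shoelace formula: Area = (1/2) |Σ_i (x_i · y_{i+1} − x_{i+1} · y_i)| (indices mod n). Compute each cross term:
  (-2)(-3) − (-4)(4) = 22
  (-4)(-4) − (-4)(-3) = 4
  (-4)(-5) − (1)(-4) = 24
  (1)(0) − (3)(-5) = 15
  (3)(4) − (-2)(0) = 12
Sum = 77, so (signed) Area = 77/2 = 77/2, |Area| = 77/2.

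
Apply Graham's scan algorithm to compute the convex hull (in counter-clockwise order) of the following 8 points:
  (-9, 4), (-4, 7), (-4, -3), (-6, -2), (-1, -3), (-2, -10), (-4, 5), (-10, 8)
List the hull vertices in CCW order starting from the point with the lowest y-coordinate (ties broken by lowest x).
Hull (CCW) = [(-2, -10), (-1, -3), (-4, 7), (-10, 8), (-9, 4)]

Graham scan procedure:
  1. Find the pivot p₀ = point with lowest y (tie → lowest x): (-2, -10).
  2. Sort the remaining points by polar angle around p₀.
  3. Walk through sorted points, maintaining a stack; pop the top while the last three entries make a non-left turn (cross product ≤ 0).
  4. Final stack is the convex hull in CCW order: (-2, -10), (-1, -3), (-4, 7), (-10, 8), (-9, 4).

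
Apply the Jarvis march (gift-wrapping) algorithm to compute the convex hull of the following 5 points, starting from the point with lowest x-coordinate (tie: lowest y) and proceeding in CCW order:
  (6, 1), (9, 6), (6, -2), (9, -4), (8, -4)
Hull (CCW) = [(6, -2), (8, -4), (9, -4), (9, 6), (6, 1)]

Jarvis march: at each step, from the current hull vertex p, select the next vertex q as the point such that every other point lies strictly to the left of (or on) the directed line p → q. (Equivalently: for every other point r, the cross product (q − p) × (r − p) ≥ 0.)
Starting point (lowest x, tie lowest y): (6, -2). Wrap until returning to start. Resulting hull: (6, -2), (8, -4), (9, -4), (9, 6), (6, 1).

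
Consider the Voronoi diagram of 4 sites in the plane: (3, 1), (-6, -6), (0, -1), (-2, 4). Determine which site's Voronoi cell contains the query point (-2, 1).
Nearest site = (0, -1)

The Voronoi cell of site s contains exactly those query points closer to s than to any other site. Compute squared distances from q = (-2, 1) to each site:
  (0 − -2)² + (-1 − 1)² = 8
  (-2 − -2)² + (4 − 1)² = 9
  (3 − -2)² + (1 − 1)² = 25
  (-6 − -2)² + (-6 − 1)² = 65
Minimum is attained by (0, -1), so q lies in its Voronoi cell.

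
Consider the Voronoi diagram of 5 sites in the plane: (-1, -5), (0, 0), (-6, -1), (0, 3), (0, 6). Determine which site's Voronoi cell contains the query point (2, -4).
Nearest site = (-1, -5)

The Voronoi cell of site s contains exactly those query points closer to s than to any other site. Compute squared distances from q = (2, -4) to each site:
  (-1 − 2)² + (-5 − -4)² = 10
  (0 − 2)² + (0 − -4)² = 20
  (0 − 2)² + (3 − -4)² = 53
  (-6 − 2)² + (-1 − -4)² = 73
  (0 − 2)² + (6 − -4)² = 104
Minimum is attained by (-1, -5), so q lies in its Voronoi cell.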